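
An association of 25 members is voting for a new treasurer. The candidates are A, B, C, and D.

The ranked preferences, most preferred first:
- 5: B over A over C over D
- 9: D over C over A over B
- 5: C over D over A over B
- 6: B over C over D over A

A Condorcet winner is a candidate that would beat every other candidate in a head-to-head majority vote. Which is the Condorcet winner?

C

C vs A: 20–5
C vs B: 14–11
C vs D: 16–9
C beats every other candidate.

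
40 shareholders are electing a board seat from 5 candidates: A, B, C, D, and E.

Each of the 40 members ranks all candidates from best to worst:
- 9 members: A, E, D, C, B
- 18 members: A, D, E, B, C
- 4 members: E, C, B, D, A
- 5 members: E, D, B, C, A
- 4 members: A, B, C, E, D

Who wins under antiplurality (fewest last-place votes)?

Last-place votes: A 9, B 9, C 18, D 4, E 0.

E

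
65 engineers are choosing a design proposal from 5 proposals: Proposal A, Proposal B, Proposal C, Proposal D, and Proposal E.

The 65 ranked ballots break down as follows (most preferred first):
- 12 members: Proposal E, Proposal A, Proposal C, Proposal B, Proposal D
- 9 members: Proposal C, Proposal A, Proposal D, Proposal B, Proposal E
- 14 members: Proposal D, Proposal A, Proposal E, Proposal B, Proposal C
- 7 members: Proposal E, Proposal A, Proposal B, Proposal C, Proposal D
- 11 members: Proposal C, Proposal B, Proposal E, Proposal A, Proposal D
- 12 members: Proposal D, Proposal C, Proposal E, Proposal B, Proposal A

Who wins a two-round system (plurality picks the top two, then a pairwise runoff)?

Round 1 first-place votes: Proposal A 0, Proposal B 0, Proposal C 20, Proposal D 26, Proposal E 19. Proposal D and Proposal C advance.
Runoff: Proposal D is ranked above Proposal C on 26 ballots, Proposal C above Proposal D on 39.

Proposal C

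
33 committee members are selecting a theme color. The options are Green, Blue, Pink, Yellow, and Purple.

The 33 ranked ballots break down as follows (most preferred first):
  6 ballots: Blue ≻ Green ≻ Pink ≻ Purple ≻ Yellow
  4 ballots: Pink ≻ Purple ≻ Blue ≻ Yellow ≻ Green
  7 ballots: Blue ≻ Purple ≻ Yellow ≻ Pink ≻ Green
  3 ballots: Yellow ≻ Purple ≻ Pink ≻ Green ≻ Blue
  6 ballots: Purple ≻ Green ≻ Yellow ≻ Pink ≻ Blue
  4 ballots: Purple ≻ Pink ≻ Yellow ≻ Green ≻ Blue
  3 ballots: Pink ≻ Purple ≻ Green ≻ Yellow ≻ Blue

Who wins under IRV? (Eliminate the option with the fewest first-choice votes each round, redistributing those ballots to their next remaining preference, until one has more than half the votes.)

Round 1: Green 0, Blue 13, Pink 7, Yellow 3, Purple 10. Green eliminated.
Round 2: Blue 13, Pink 7, Yellow 3, Purple 10. Yellow eliminated.
Round 3: Blue 13, Pink 7, Purple 13. Pink eliminated.
Round 4: Blue 13, Purple 20. Purple has a majority (≥17).

Purple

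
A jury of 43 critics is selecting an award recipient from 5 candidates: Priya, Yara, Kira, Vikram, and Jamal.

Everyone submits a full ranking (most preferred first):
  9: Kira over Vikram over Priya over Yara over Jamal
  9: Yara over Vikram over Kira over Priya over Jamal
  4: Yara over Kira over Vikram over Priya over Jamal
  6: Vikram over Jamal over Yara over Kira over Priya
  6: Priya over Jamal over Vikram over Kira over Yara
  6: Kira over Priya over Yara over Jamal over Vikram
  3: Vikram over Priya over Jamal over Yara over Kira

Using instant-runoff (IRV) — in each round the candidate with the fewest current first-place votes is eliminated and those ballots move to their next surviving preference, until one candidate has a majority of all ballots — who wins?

Round 1: Priya 6, Yara 13, Kira 15, Vikram 9, Jamal 0. Jamal eliminated.
Round 2: Priya 6, Yara 13, Kira 15, Vikram 9. Priya eliminated.
Round 3: Yara 13, Kira 15, Vikram 15. Yara eliminated.
Round 4: Kira 19, Vikram 24. Vikram has a majority (≥22).

Vikram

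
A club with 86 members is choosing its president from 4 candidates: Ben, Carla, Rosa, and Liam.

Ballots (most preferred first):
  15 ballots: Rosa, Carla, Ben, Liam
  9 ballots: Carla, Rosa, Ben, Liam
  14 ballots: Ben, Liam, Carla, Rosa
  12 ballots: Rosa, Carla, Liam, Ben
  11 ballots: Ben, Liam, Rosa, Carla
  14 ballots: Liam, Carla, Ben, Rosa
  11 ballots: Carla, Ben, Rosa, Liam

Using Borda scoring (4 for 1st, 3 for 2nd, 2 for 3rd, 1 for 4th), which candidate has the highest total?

Ben: 15×2 + 9×2 + 14×4 + 12×1 + 11×4 + 14×2 + 11×3 = 221
Carla: 15×3 + 9×4 + 14×2 + 12×3 + 11×1 + 14×3 + 11×4 = 242
Rosa: 15×4 + 9×3 + 14×1 + 12×4 + 11×2 + 14×1 + 11×2 = 207
Liam: 15×1 + 9×1 + 14×3 + 12×2 + 11×3 + 14×4 + 11×1 = 190

Carla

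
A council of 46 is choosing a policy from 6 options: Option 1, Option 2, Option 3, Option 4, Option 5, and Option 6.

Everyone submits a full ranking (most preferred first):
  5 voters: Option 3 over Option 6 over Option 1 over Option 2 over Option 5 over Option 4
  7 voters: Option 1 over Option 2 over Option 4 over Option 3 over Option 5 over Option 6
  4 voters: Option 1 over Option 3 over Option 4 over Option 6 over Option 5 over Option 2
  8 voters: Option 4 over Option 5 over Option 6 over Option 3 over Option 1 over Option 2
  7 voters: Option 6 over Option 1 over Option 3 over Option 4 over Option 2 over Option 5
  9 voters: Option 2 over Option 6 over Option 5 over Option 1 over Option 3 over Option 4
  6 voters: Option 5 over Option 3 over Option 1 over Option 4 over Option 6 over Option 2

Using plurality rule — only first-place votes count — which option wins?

First-place votes: Option 1 11, Option 2 9, Option 3 5, Option 4 8, Option 5 6, Option 6 7.

Option 1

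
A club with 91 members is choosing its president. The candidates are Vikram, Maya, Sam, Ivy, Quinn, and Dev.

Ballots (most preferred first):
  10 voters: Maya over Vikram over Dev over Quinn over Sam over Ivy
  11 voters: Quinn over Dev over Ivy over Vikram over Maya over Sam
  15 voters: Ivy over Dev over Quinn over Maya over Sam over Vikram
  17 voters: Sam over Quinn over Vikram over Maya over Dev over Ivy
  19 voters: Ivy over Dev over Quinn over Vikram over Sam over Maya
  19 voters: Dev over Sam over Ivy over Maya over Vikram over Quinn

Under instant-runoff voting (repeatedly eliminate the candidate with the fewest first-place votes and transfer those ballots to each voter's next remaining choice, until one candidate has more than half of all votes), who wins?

Round 1: Vikram 0, Maya 10, Sam 17, Ivy 34, Quinn 11, Dev 19. Vikram eliminated.
Round 2: Maya 10, Sam 17, Ivy 34, Quinn 11, Dev 19. Maya eliminated.
Round 3: Sam 17, Ivy 34, Quinn 11, Dev 29. Quinn eliminated.
Round 4: Sam 17, Ivy 34, Dev 40. Sam eliminated.
Round 5: Ivy 34, Dev 57. Dev has a majority (≥46).

Dev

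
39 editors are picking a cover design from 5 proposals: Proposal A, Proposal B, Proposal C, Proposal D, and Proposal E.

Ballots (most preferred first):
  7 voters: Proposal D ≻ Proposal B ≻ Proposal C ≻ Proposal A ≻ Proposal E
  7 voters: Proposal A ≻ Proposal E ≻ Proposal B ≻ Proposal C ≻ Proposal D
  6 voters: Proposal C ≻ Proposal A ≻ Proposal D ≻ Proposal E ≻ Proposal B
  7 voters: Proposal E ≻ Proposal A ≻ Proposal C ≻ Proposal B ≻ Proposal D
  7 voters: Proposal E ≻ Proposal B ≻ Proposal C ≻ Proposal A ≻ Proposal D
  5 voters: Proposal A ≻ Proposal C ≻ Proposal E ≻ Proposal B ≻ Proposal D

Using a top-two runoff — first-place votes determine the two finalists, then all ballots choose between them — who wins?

Proposal A

Round 1 first-place votes: Proposal A 12, Proposal B 0, Proposal C 6, Proposal D 7, Proposal E 14. Proposal E and Proposal A advance.
Runoff: Proposal E is ranked above Proposal A on 14 ballots, Proposal A above Proposal E on 25.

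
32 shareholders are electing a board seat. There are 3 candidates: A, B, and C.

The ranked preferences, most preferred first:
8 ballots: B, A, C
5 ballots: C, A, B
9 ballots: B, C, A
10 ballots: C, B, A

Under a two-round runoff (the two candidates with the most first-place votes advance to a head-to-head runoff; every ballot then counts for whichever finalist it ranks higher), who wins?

Round 1 first-place votes: A 0, B 17, C 15. B and C advance.
Runoff: B is ranked above C on 17 ballots, C above B on 15.

B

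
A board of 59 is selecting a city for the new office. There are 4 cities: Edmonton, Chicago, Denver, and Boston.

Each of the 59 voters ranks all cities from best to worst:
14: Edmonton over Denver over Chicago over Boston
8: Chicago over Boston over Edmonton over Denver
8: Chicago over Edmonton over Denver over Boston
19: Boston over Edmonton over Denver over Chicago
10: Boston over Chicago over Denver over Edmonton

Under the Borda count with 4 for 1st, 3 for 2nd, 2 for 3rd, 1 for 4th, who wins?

Edmonton: 14×4 + 8×2 + 8×3 + 19×3 + 10×1 = 163
Chicago: 14×2 + 8×4 + 8×4 + 19×1 + 10×3 = 141
Denver: 14×3 + 8×1 + 8×2 + 19×2 + 10×2 = 124
Boston: 14×1 + 8×3 + 8×1 + 19×4 + 10×4 = 162

Edmonton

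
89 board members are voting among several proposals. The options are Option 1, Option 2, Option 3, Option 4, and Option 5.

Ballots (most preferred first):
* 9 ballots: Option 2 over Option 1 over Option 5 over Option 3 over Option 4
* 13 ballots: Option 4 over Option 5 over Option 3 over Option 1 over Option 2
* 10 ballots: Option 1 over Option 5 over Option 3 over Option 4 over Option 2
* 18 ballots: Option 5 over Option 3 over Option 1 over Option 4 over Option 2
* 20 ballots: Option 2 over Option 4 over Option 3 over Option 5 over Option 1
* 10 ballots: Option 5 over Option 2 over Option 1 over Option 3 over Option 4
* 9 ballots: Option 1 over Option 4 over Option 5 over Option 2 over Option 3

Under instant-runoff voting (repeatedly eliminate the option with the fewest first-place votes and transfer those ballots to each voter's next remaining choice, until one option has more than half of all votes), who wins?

Round 1: Option 1 19, Option 2 29, Option 3 0, Option 4 13, Option 5 28. Option 3 eliminated.
Round 2: Option 1 19, Option 2 29, Option 4 13, Option 5 28. Option 4 eliminated.
Round 3: Option 1 19, Option 2 29, Option 5 41. Option 1 eliminated.
Round 4: Option 2 29, Option 5 60. Option 5 has a majority (≥45).

Option 5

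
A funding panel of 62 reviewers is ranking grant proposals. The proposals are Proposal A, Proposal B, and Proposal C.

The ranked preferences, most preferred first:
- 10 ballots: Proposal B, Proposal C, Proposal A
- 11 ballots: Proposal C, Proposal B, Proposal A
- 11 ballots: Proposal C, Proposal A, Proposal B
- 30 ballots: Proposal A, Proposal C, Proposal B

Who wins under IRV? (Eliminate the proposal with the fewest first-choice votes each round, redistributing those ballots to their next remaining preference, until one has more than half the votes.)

Round 1: Proposal A 30, Proposal B 10, Proposal C 22. Proposal B eliminated.
Round 2: Proposal A 30, Proposal C 32. Proposal C has a majority (≥32).

Proposal C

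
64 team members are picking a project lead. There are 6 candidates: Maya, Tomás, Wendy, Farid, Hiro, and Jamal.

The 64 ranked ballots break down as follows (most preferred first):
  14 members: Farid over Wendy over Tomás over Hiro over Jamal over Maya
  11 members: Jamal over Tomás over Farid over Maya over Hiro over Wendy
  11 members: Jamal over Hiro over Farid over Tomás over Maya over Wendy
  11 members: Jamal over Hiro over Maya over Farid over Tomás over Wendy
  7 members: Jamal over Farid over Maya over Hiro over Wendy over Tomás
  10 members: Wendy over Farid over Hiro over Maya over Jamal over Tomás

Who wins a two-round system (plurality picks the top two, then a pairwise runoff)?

Jamal

Round 1 first-place votes: Maya 0, Tomás 0, Wendy 10, Farid 14, Hiro 0, Jamal 40. Jamal and Farid advance.
Runoff: Jamal is ranked above Farid on 40 ballots, Farid above Jamal on 24.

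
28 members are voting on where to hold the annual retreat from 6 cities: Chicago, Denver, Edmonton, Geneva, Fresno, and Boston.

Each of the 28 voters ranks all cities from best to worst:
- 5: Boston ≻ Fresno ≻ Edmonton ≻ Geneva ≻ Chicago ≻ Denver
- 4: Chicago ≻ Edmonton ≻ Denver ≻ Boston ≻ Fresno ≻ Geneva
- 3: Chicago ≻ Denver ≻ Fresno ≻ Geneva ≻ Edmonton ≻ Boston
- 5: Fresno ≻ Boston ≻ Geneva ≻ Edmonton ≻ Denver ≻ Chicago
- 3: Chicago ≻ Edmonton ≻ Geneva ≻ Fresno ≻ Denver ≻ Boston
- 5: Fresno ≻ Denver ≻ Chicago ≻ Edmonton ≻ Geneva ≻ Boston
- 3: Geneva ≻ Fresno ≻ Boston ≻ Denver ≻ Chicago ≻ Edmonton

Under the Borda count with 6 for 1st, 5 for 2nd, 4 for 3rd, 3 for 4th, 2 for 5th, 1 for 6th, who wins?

Fresno

Chicago: 5×2 + 4×6 + 3×6 + 5×1 + 3×6 + 5×4 + 3×2 = 101
Denver: 5×1 + 4×4 + 3×5 + 5×2 + 3×2 + 5×5 + 3×3 = 86
Edmonton: 5×4 + 4×5 + 3×2 + 5×3 + 3×5 + 5×3 + 3×1 = 94
Geneva: 5×3 + 4×1 + 3×3 + 5×4 + 3×4 + 5×2 + 3×6 = 88
Fresno: 5×5 + 4×2 + 3×4 + 5×6 + 3×3 + 5×6 + 3×5 = 129
Boston: 5×6 + 4×3 + 3×1 + 5×5 + 3×1 + 5×1 + 3×4 = 90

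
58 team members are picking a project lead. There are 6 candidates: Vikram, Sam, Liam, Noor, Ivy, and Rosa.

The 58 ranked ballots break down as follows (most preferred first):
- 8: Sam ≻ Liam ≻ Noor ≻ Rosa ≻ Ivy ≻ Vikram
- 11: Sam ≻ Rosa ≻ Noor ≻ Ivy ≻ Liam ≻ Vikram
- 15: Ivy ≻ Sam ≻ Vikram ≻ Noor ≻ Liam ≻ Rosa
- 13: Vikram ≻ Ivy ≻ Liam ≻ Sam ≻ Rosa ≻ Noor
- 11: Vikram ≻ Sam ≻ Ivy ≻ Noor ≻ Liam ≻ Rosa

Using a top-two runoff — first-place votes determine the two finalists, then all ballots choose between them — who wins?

Sam

Round 1 first-place votes: Vikram 24, Sam 19, Liam 0, Noor 0, Ivy 15, Rosa 0. Vikram and Sam advance.
Runoff: Vikram is ranked above Sam on 24 ballots, Sam above Vikram on 34.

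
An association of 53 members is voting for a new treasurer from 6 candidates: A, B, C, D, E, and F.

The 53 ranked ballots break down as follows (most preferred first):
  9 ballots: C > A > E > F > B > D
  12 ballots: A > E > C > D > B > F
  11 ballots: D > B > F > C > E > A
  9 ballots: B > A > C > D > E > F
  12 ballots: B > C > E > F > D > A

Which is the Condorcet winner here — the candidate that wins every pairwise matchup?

B vs A: 32–21
B vs C: 32–21
B vs D: 30–23
B vs E: 32–21
B vs F: 44–9
B beats every other candidate.

B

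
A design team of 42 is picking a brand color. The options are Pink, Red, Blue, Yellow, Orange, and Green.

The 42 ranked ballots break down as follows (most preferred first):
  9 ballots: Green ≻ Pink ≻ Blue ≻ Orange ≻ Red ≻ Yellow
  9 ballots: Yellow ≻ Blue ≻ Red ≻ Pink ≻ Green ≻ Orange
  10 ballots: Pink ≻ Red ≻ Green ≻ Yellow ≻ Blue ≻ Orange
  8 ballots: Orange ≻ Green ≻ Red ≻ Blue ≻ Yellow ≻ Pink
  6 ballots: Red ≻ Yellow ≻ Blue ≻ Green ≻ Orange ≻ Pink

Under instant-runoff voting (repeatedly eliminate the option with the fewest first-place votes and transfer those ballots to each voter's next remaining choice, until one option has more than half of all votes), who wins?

Round 1: Pink 10, Red 6, Blue 0, Yellow 9, Orange 8, Green 9. Blue eliminated.
Round 2: Pink 10, Red 6, Yellow 9, Orange 8, Green 9. Red eliminated.
Round 3: Pink 10, Yellow 15, Orange 8, Green 9. Orange eliminated.
Round 4: Pink 10, Yellow 15, Green 17. Pink eliminated.
Round 5: Yellow 15, Green 27. Green has a majority (≥22).

Green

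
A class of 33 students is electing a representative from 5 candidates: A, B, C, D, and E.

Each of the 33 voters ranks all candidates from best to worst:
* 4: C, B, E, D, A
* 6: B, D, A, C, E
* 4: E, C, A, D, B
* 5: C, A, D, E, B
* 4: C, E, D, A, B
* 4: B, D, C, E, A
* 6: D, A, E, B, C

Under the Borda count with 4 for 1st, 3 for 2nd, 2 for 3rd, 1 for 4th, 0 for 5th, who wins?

D

A: 4×0 + 6×2 + 4×2 + 5×3 + 4×1 + 4×0 + 6×3 = 57
B: 4×3 + 6×4 + 4×0 + 5×0 + 4×0 + 4×4 + 6×1 = 58
C: 4×4 + 6×1 + 4×3 + 5×4 + 4×4 + 4×2 + 6×0 = 78
D: 4×1 + 6×3 + 4×1 + 5×2 + 4×2 + 4×3 + 6×4 = 80
E: 4×2 + 6×0 + 4×4 + 5×1 + 4×3 + 4×1 + 6×2 = 57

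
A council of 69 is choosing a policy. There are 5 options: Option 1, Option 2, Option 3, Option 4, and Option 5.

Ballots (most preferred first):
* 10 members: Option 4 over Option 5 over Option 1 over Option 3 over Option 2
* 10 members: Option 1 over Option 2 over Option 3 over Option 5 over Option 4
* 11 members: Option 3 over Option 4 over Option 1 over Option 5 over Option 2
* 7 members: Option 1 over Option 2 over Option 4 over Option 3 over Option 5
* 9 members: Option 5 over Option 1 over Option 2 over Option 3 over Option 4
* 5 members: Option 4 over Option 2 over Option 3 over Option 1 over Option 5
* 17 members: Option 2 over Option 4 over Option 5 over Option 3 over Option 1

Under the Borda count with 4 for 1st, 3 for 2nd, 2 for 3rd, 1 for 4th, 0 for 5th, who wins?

Option 1: 10×2 + 10×4 + 11×2 + 7×4 + 9×3 + 5×1 + 17×0 = 142
Option 2: 10×0 + 10×3 + 11×0 + 7×3 + 9×2 + 5×3 + 17×4 = 152
Option 3: 10×1 + 10×2 + 11×4 + 7×1 + 9×1 + 5×2 + 17×1 = 117
Option 4: 10×4 + 10×0 + 11×3 + 7×2 + 9×0 + 5×4 + 17×3 = 158
Option 5: 10×3 + 10×1 + 11×1 + 7×0 + 9×4 + 5×0 + 17×2 = 121

Option 4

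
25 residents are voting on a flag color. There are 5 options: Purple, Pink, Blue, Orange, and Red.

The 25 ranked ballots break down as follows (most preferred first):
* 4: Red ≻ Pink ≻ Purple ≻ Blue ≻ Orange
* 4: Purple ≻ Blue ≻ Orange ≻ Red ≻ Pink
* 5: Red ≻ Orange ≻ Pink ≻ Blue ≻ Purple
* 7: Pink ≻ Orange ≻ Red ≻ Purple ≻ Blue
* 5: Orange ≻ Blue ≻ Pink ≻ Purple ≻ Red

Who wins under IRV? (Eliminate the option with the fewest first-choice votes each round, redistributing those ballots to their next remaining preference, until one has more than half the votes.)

Round 1: Purple 4, Pink 7, Blue 0, Orange 5, Red 9. Blue eliminated.
Round 2: Purple 4, Pink 7, Orange 5, Red 9. Purple eliminated.
Round 3: Pink 7, Orange 9, Red 9. Pink eliminated.
Round 4: Orange 16, Red 9. Orange has a majority (≥13).

Orange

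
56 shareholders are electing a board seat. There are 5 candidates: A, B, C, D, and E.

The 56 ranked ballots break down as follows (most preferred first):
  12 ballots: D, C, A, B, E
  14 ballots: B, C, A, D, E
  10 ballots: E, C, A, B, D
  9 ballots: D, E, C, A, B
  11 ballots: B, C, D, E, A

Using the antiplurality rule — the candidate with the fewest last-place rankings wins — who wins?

C

Last-place votes: A 11, B 9, C 0, D 10, E 26.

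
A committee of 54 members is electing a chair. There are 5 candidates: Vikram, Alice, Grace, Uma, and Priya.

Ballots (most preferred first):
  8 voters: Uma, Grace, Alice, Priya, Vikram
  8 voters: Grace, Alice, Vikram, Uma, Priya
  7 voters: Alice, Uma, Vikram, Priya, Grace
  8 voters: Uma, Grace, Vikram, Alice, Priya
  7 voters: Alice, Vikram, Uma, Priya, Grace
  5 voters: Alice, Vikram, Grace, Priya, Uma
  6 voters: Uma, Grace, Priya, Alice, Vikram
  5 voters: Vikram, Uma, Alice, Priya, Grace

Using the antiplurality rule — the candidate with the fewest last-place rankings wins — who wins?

Last-place votes: Vikram 14, Alice 0, Grace 19, Uma 5, Priya 16.

Alice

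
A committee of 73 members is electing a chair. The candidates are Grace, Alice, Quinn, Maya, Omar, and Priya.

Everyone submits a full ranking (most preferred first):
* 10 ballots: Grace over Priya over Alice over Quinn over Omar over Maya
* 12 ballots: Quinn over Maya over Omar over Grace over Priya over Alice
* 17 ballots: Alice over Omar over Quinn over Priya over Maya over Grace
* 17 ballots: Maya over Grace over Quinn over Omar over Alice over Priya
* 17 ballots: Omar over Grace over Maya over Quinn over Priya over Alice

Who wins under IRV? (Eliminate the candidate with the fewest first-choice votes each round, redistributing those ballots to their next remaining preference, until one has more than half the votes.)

Maya

Round 1: Grace 10, Alice 17, Quinn 12, Maya 17, Omar 17, Priya 0. Priya eliminated.
Round 2: Grace 10, Alice 17, Quinn 12, Maya 17, Omar 17. Grace eliminated.
Round 3: Alice 27, Quinn 12, Maya 17, Omar 17. Quinn eliminated.
Round 4: Alice 27, Maya 29, Omar 17. Omar eliminated.
Round 5: Alice 27, Maya 46. Maya has a majority (≥37).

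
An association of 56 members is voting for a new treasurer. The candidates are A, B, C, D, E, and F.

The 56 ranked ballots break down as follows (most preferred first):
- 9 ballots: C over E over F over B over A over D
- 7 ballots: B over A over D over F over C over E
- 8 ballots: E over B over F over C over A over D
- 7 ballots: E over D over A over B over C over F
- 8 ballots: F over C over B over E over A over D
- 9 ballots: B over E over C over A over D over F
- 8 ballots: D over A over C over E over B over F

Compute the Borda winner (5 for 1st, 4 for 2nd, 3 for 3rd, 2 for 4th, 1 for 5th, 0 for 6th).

A: 9×1 + 7×4 + 8×1 + 7×3 + 8×1 + 9×2 + 8×4 = 124
B: 9×2 + 7×5 + 8×4 + 7×2 + 8×3 + 9×5 + 8×1 = 176
C: 9×5 + 7×1 + 8×2 + 7×1 + 8×4 + 9×3 + 8×3 = 158
D: 9×0 + 7×3 + 8×0 + 7×4 + 8×0 + 9×1 + 8×5 = 98
E: 9×4 + 7×0 + 8×5 + 7×5 + 8×2 + 9×4 + 8×2 = 179
F: 9×3 + 7×2 + 8×3 + 7×0 + 8×5 + 9×0 + 8×0 = 105

E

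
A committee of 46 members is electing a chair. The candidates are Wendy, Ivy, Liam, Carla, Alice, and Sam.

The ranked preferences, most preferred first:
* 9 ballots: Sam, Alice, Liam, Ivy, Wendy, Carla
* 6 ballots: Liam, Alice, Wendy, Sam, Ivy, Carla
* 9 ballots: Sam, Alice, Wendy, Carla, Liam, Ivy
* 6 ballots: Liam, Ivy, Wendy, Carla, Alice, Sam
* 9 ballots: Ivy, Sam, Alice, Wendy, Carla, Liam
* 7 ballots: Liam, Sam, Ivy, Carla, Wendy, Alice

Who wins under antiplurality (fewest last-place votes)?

Last-place votes: Wendy 0, Ivy 9, Liam 9, Carla 15, Alice 7, Sam 6.

Wendy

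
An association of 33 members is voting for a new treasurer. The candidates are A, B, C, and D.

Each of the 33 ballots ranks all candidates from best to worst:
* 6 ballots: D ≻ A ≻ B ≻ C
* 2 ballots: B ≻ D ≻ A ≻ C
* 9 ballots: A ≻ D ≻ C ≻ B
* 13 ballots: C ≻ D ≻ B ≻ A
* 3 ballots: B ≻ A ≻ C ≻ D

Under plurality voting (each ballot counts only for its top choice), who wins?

C

First-place votes: A 9, B 5, C 13, D 6.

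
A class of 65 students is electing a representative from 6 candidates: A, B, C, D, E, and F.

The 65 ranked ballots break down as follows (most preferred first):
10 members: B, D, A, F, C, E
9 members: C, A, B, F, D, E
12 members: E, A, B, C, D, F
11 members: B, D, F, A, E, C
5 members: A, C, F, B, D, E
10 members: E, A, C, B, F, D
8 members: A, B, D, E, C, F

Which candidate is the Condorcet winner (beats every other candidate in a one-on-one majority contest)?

A vs B: 44–21
A vs C: 56–9
A vs D: 44–21
A vs E: 43–22
A vs F: 54–11
A beats every other candidate.

A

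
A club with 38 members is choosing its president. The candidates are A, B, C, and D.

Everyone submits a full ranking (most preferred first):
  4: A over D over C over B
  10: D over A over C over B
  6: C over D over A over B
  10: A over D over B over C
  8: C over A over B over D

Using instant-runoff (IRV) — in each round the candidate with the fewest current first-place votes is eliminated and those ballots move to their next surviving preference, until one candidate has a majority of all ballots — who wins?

A

Round 1: A 14, B 0, C 14, D 10. B eliminated.
Round 2: A 14, C 14, D 10. D eliminated.
Round 3: A 24, C 14. A has a majority (≥20).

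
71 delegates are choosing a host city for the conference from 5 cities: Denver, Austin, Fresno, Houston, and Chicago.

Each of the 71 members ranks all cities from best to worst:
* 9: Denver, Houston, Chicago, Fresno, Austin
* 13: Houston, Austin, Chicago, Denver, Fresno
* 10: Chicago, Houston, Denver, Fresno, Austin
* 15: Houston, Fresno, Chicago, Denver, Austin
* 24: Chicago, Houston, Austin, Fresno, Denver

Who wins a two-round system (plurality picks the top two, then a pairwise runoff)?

Round 1 first-place votes: Denver 9, Austin 0, Fresno 0, Houston 28, Chicago 34. Chicago and Houston advance.
Runoff: Chicago is ranked above Houston on 34 ballots, Houston above Chicago on 37.

Houston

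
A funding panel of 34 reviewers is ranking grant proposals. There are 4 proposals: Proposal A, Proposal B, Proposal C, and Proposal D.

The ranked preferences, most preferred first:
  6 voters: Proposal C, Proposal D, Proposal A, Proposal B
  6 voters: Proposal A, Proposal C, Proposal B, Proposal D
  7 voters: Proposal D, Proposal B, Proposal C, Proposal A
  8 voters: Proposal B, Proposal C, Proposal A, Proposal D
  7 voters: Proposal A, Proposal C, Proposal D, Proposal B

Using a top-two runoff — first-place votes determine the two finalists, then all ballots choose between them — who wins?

Round 1 first-place votes: Proposal A 13, Proposal B 8, Proposal C 6, Proposal D 7. Proposal A and Proposal B advance.
Runoff: Proposal A is ranked above Proposal B on 19 ballots, Proposal B above Proposal A on 15.

Proposal A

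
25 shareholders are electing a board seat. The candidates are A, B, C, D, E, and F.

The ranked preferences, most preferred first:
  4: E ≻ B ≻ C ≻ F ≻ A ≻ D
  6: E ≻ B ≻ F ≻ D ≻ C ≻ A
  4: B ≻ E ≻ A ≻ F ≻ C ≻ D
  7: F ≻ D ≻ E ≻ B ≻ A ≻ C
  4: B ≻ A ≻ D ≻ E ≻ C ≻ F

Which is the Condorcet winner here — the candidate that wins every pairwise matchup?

E

E vs A: 21–4
E vs B: 17–8
E vs C: 25–0
E vs D: 14–11
E vs F: 18–7
E beats every other candidate.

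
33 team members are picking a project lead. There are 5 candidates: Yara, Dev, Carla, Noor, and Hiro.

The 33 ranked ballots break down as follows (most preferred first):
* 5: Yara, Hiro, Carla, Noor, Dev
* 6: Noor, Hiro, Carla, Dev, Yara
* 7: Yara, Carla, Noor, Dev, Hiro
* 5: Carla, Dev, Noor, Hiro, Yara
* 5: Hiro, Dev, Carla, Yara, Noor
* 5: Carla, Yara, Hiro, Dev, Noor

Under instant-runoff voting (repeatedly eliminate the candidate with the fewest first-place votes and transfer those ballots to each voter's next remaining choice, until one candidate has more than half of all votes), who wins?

Round 1: Yara 12, Dev 0, Carla 10, Noor 6, Hiro 5. Dev eliminated.
Round 2: Yara 12, Carla 10, Noor 6, Hiro 5. Hiro eliminated.
Round 3: Yara 12, Carla 15, Noor 6. Noor eliminated.
Round 4: Yara 12, Carla 21. Carla has a majority (≥17).

Carla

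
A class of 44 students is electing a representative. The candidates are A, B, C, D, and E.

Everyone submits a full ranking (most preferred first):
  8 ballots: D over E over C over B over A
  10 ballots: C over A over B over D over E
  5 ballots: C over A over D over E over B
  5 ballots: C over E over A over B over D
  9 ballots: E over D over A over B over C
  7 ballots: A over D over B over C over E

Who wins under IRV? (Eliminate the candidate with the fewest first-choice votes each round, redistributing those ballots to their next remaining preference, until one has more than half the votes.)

Round 1: A 7, B 0, C 20, D 8, E 9. B eliminated.
Round 2: A 7, C 20, D 8, E 9. A eliminated.
Round 3: C 20, D 15, E 9. E eliminated.
Round 4: C 20, D 24. D has a majority (≥23).

D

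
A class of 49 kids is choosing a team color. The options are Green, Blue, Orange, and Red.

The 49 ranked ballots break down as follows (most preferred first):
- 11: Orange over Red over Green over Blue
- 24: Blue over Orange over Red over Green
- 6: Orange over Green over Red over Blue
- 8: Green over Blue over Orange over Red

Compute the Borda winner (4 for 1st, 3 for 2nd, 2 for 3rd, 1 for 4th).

Green: 11×2 + 24×1 + 6×3 + 8×4 = 96
Blue: 11×1 + 24×4 + 6×1 + 8×3 = 137
Orange: 11×4 + 24×3 + 6×4 + 8×2 = 156
Red: 11×3 + 24×2 + 6×2 + 8×1 = 101

Orange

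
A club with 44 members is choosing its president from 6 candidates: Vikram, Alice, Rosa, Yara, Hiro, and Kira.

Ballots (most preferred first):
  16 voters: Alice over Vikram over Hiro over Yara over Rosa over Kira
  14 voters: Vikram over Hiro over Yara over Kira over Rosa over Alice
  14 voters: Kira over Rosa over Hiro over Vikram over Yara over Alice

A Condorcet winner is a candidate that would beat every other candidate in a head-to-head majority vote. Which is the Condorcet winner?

Vikram vs Alice: 28–16
Vikram vs Rosa: 30–14
Vikram vs Yara: 44–0
Vikram vs Hiro: 30–14
Vikram vs Kira: 30–14
Vikram beats every other candidate.

Vikram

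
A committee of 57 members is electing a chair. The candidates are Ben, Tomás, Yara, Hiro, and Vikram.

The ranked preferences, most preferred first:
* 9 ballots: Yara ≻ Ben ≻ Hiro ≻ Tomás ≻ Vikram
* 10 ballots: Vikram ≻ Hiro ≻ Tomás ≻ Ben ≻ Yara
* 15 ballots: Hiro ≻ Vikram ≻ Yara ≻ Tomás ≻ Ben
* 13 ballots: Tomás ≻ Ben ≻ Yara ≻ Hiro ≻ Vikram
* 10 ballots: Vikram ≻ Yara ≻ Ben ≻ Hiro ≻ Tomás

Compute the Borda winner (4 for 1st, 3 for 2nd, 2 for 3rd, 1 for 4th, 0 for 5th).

Hiro

Ben: 9×3 + 10×1 + 15×0 + 13×3 + 10×2 = 96
Tomás: 9×1 + 10×2 + 15×1 + 13×4 + 10×0 = 96
Yara: 9×4 + 10×0 + 15×2 + 13×2 + 10×3 = 122
Hiro: 9×2 + 10×3 + 15×4 + 13×1 + 10×1 = 131
Vikram: 9×0 + 10×4 + 15×3 + 13×0 + 10×4 = 125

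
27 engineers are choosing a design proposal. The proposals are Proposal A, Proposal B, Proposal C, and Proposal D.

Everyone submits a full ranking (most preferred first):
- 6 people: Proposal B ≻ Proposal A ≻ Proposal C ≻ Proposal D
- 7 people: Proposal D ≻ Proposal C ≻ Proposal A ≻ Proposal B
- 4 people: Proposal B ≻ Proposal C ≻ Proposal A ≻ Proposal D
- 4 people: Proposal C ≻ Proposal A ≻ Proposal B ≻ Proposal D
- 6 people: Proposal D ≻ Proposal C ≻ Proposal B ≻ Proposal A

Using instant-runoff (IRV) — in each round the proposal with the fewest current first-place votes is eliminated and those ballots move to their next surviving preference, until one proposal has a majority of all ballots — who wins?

Proposal B

Round 1: Proposal A 0, Proposal B 10, Proposal C 4, Proposal D 13. Proposal A eliminated.
Round 2: Proposal B 10, Proposal C 4, Proposal D 13. Proposal C eliminated.
Round 3: Proposal B 14, Proposal D 13. Proposal B has a majority (≥14).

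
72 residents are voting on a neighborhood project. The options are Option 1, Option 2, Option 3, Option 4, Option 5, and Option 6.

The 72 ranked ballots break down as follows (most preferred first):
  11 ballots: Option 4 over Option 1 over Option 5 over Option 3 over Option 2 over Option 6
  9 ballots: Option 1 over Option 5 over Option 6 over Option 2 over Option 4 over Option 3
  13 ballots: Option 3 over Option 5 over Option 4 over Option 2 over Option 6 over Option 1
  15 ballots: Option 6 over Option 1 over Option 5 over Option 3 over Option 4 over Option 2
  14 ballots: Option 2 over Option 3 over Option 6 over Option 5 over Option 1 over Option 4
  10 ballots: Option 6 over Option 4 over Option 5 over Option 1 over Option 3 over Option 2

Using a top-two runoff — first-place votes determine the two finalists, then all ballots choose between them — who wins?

Option 2

Round 1 first-place votes: Option 1 9, Option 2 14, Option 3 13, Option 4 11, Option 5 0, Option 6 25. Option 6 and Option 2 advance.
Runoff: Option 6 is ranked above Option 2 on 34 ballots, Option 2 above Option 6 on 38.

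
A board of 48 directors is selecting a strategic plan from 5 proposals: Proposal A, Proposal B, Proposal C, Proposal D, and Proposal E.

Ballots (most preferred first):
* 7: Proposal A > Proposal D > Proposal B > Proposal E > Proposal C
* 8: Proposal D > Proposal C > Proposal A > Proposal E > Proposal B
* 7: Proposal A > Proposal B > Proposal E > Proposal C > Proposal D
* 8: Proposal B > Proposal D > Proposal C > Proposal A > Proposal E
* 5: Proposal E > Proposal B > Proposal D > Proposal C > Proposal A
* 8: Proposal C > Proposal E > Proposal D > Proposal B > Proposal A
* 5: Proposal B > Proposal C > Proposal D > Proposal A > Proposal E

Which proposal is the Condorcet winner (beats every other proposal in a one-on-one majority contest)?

Proposal B

Proposal B vs Proposal A: 26–22
Proposal B vs Proposal C: 32–16
Proposal B vs Proposal D: 25–23
Proposal B vs Proposal E: 27–21
Proposal B beats every other proposal.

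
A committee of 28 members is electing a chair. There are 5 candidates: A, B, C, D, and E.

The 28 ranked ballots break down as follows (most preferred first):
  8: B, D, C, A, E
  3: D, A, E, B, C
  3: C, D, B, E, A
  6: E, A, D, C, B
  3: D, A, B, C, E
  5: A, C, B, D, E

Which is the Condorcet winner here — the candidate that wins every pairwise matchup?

D

D vs A: 17–11
D vs B: 15–13
D vs C: 20–8
D vs E: 22–6
D beats every other candidate.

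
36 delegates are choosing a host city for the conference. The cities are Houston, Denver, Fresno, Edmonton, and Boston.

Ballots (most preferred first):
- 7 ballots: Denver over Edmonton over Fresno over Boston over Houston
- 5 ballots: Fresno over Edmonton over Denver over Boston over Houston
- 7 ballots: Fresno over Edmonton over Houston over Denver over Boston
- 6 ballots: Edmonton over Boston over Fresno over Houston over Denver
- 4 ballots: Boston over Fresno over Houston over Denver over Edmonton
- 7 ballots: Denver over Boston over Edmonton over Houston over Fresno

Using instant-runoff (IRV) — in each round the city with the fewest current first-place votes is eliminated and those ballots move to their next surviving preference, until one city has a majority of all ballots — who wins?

Fresno

Round 1: Houston 0, Denver 14, Fresno 12, Edmonton 6, Boston 4. Houston eliminated.
Round 2: Denver 14, Fresno 12, Edmonton 6, Boston 4. Boston eliminated.
Round 3: Denver 14, Fresno 16, Edmonton 6. Edmonton eliminated.
Round 4: Denver 14, Fresno 22. Fresno has a majority (≥19).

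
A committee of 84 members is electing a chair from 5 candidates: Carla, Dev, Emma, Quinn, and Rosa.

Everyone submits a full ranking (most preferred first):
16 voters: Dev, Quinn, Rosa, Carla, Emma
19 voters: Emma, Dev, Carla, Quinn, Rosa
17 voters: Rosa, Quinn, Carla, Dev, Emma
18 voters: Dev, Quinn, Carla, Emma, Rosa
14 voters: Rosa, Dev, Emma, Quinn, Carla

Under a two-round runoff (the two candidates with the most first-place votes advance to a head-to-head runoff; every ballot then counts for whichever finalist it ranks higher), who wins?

Dev

Round 1 first-place votes: Carla 0, Dev 34, Emma 19, Quinn 0, Rosa 31. Dev and Rosa advance.
Runoff: Dev is ranked above Rosa on 53 ballots, Rosa above Dev on 31.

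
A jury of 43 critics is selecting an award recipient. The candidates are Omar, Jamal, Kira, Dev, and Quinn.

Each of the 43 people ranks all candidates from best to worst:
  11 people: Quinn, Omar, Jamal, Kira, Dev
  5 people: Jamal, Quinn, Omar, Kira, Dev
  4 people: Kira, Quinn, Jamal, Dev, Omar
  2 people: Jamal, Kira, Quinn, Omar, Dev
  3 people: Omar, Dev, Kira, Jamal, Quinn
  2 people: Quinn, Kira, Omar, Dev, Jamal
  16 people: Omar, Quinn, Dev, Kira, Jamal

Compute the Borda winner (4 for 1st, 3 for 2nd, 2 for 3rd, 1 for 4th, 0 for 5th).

Omar: 11×3 + 5×2 + 4×0 + 2×1 + 3×4 + 2×2 + 16×4 = 125
Jamal: 11×2 + 5×4 + 4×2 + 2×4 + 3×1 + 2×0 + 16×0 = 61
Kira: 11×1 + 5×1 + 4×4 + 2×3 + 3×2 + 2×3 + 16×1 = 66
Dev: 11×0 + 5×0 + 4×1 + 2×0 + 3×3 + 2×1 + 16×2 = 47
Quinn: 11×4 + 5×3 + 4×3 + 2×2 + 3×0 + 2×4 + 16×3 = 131

Quinn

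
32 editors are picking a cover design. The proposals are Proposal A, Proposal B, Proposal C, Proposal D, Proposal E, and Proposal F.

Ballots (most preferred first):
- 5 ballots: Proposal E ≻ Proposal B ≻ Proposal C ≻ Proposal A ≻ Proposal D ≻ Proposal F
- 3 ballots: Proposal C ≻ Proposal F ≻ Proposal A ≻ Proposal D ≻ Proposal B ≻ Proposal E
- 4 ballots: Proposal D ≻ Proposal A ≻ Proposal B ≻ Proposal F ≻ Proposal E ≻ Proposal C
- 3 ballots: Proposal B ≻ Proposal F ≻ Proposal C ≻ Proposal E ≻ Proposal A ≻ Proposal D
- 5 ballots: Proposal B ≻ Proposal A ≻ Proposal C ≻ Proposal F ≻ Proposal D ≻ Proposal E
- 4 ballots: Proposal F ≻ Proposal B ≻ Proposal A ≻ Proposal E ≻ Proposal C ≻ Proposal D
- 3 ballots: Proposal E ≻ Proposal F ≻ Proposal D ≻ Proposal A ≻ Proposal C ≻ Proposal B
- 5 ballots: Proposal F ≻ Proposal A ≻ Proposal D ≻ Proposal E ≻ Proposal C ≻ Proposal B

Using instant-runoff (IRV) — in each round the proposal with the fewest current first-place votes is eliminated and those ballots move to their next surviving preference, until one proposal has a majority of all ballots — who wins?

Round 1: Proposal A 0, Proposal B 8, Proposal C 3, Proposal D 4, Proposal E 8, Proposal F 9. Proposal A eliminated.
Round 2: Proposal B 8, Proposal C 3, Proposal D 4, Proposal E 8, Proposal F 9. Proposal C eliminated.
Round 3: Proposal B 8, Proposal D 4, Proposal E 8, Proposal F 12. Proposal D eliminated.
Round 4: Proposal B 12, Proposal E 8, Proposal F 12. Proposal E eliminated.
Round 5: Proposal B 17, Proposal F 15. Proposal B has a majority (≥17).

Proposal B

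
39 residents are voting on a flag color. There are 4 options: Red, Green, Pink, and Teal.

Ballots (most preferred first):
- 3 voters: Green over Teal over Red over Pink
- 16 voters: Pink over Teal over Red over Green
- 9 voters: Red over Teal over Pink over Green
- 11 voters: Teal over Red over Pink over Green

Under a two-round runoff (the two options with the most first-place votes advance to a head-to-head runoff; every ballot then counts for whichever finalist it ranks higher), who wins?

Teal

Round 1 first-place votes: Red 9, Green 3, Pink 16, Teal 11. Pink and Teal advance.
Runoff: Pink is ranked above Teal on 16 ballots, Teal above Pink on 23.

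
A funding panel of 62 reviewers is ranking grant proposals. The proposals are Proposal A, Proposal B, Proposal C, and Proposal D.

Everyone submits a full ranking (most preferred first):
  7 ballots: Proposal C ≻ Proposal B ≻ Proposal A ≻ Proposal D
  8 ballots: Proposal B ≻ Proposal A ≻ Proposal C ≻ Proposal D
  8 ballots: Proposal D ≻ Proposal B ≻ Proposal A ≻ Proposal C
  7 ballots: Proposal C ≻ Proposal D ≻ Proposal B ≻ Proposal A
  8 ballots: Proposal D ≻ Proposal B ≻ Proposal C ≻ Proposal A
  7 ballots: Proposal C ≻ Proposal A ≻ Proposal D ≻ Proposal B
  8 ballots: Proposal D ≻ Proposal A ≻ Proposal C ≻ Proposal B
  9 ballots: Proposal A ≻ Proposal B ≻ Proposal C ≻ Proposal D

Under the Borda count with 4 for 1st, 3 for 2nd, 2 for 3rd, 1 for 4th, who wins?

Proposal A: 7×2 + 8×3 + 8×2 + 7×1 + 8×1 + 7×3 + 8×3 + 9×4 = 150
Proposal B: 7×3 + 8×4 + 8×3 + 7×2 + 8×3 + 7×1 + 8×1 + 9×3 = 157
Proposal C: 7×4 + 8×2 + 8×1 + 7×4 + 8×2 + 7×4 + 8×2 + 9×2 = 158
Proposal D: 7×1 + 8×1 + 8×4 + 7×3 + 8×4 + 7×2 + 8×4 + 9×1 = 155

Proposal C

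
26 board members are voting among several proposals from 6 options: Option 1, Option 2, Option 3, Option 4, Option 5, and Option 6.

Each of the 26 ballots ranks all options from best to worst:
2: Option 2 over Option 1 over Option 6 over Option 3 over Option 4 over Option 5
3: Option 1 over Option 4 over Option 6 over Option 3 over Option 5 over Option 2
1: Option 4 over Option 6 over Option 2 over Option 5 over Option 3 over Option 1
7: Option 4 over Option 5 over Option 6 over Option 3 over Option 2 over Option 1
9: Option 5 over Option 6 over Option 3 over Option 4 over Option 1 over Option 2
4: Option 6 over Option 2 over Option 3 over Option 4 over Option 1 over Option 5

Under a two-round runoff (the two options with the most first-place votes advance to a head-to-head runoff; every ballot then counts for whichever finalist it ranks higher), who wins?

Option 4

Round 1 first-place votes: Option 1 3, Option 2 2, Option 3 0, Option 4 8, Option 5 9, Option 6 4. Option 5 and Option 4 advance.
Runoff: Option 5 is ranked above Option 4 on 9 ballots, Option 4 above Option 5 on 17.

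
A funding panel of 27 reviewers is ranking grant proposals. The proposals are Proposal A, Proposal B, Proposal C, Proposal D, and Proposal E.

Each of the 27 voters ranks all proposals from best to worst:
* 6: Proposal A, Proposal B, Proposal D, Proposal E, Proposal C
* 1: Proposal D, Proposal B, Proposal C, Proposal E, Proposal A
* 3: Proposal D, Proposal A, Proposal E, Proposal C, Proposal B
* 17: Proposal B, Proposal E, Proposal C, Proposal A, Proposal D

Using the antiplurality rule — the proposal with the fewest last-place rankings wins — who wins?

Proposal E

Last-place votes: Proposal A 1, Proposal B 3, Proposal C 6, Proposal D 17, Proposal E 0.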